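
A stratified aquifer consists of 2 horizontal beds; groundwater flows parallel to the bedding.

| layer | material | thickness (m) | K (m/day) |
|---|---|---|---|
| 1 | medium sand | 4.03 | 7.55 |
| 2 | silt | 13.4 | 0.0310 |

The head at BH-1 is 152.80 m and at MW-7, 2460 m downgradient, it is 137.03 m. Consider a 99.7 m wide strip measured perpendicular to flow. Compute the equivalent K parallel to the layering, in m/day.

Flow is parallel to layering, so each bed carries its own Darcy discharge and the transmissivities add.
Σ(K_i·b_i) = 7.55×4.03 + 0.0310×13.4 = 30.84 m²/day.
Total thickness b = 17.43 m, so K_eq = Σ(K_i·b_i)/b = 1.769 m/day.

1.77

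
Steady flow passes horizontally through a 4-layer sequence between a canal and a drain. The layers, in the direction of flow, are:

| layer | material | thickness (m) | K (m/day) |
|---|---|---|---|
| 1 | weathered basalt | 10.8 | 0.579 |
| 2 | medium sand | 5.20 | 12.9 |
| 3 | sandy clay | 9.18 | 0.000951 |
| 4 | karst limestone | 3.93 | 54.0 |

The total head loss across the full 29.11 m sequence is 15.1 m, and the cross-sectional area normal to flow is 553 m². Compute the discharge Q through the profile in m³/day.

0.863

Flow is perpendicular to layering, so the layers act in series and the equivalent K is the thickness-weighted harmonic mean.
Total thickness L = 10.8 + 5.20 + 9.18 + 3.93 = 29.11 m.
Σ(b_i/K_i) = 10.8/0.579 + 5.20/12.9 + 9.18/0.000951 + 3.93/54.0 = 9672 d.
K_eq = L / Σ(b_i/K_i) = 29.11 / 9672 = 0.003010 m/day.
Q = K_eq · A · (Δh/L) = 0.003010 × 553 × (15.1/29.11) = 0.8633 m³/day.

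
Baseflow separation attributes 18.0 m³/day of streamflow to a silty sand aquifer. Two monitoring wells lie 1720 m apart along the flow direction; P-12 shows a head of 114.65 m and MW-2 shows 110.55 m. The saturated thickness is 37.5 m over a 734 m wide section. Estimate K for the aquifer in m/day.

Cross-sectional area A = 734 × 37.5 = 27525 m².
Hydraulic gradient i = (114.65 − 110.55) / 1720 = 4.1 / 1720 = 0.002384.
From Q = K·A·i, K = Q / (A·i) = 18.0 / (27525 × 0.002384) = 0.2743 m/day.

0.274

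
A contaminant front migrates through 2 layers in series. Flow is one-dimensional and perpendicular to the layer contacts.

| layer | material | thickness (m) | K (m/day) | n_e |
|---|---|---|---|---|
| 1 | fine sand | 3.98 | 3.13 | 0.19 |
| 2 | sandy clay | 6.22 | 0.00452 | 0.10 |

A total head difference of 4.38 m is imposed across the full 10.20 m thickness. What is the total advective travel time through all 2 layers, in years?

With flow normal to the layers, continuity requires the same specific discharge q through every layer.
Σ(b_i/K_i) = 3.98/3.13 + 6.22/0.00452 = 1377 d.
q = Δh / Σ(b_i/K_i) = 4.38 / 1377 = 0.003180 m/day.
In each layer the seepage velocity is v_i = q/n_i, so the layer transit time is t_i = b_i·n_i / q:
  layer 1 (fine sand): t_1 = 3.98 × 0.19 / 0.003180 = 237.8 d
  layer 2 (sandy clay): t_2 = 6.22 × 0.10 / 0.003180 = 195.6 d
Total t = Σ t_i = 433.4 days = 1.187 years.

1.19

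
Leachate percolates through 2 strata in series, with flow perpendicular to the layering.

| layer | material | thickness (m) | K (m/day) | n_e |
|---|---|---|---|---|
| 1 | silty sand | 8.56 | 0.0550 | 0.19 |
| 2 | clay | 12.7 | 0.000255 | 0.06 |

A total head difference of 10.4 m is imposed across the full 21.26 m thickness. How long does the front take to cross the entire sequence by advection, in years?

With flow normal to the layers, continuity requires the same specific discharge q through every layer.
Σ(b_i/K_i) = 8.56/0.0550 + 12.7/0.000255 = 49960 d.
q = Δh / Σ(b_i/K_i) = 10.4 / 49960 = 0.0002082 m/day.
In each layer the seepage velocity is v_i = q/n_i, so the layer transit time is t_i = b_i·n_i / q:
  layer 1 (silty sand): t_1 = 8.56 × 0.19 / 0.0002082 = 7813 d
  layer 2 (clay): t_2 = 12.7 × 0.06 / 0.0002082 = 3660 d
Total t = Σ t_i = 11473 days = 31.41 years.

31.4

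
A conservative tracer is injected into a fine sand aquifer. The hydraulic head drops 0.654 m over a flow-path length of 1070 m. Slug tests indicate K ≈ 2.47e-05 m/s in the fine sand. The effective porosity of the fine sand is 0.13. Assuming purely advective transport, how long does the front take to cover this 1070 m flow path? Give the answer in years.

292

Convert K: 2.47e-05 m/s × 86400 = 2.134 m/day.
Hydraulic gradient i = Δh / L = 0.654 / 1070 = 0.0006112.
Darcy flux q = K · i = 2.134 × 0.0006112 = 0.001304 m/day.
Seepage velocity v = q / n_e = 0.001304 / 0.13 = 0.01003 m/day.
Travel time t = L / v = 1070 / 0.01003 = 1.066e+05 days = 292.0 years.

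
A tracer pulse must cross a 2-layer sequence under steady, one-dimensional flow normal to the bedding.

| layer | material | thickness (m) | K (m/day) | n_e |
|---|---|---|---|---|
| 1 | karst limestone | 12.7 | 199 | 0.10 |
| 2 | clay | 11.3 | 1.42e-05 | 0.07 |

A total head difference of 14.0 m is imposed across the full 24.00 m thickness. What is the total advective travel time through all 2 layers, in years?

321

With flow normal to the layers, continuity requires the same specific discharge q through every layer.
Σ(b_i/K_i) = 12.7/199 + 11.3/1.42e-05 = 7.958e+05 d.
q = Δh / Σ(b_i/K_i) = 14.0 / 7.958e+05 = 1.759e-05 m/day.
In each layer the seepage velocity is v_i = q/n_i, so the layer transit time is t_i = b_i·n_i / q:
  layer 1 (karst limestone): t_1 = 12.7 × 0.10 / 1.759e-05 = 72188 d
  layer 2 (clay): t_2 = 11.3 × 0.07 / 1.759e-05 = 44961 d
Total t = Σ t_i = 1.171e+05 days = 320.7 years.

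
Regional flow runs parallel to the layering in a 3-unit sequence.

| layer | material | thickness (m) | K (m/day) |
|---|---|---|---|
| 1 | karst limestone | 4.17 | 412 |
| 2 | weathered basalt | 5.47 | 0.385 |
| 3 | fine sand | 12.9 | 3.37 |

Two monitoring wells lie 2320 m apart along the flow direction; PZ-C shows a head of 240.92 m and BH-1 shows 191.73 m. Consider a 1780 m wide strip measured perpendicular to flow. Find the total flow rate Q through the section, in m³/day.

Flow is parallel to layering, so each bed carries its own Darcy discharge and the transmissivities add.
Σ(K_i·b_i) = 412×4.17 + 0.385×5.47 + 3.37×12.9 = 1764 m²/day.
Hydraulic gradient i = (240.92 − 191.73) / 2320 = 49.19 / 2320 = 0.02120.
Q = Σ(K_i·b_i) · W · i = 1764 × 1780 × 0.02120 = 66560 m³/day.

66600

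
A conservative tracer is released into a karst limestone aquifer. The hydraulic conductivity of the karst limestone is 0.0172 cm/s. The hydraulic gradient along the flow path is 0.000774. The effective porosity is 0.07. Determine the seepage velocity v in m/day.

Convert K: 0.0172 cm/s × 864 = 14.86 m/day.
Hydraulic gradient i = 0.000774.
Darcy flux q = K · i = 14.86 × 0.0007740 = 0.01150 m/day.
Seepage velocity v = q / n_e = 0.01150 / 0.07 = 0.1643 m/day.

0.164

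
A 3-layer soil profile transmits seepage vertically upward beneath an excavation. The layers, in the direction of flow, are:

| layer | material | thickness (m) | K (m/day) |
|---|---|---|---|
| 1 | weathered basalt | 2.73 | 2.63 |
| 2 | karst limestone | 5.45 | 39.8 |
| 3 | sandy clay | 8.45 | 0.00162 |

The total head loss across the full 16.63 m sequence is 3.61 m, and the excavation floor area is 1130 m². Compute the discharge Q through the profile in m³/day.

0.782

Flow is perpendicular to layering, so the layers act in series and the equivalent K is the thickness-weighted harmonic mean.
Total thickness L = 2.73 + 5.45 + 8.45 = 16.63 m.
Σ(b_i/K_i) = 2.73/2.63 + 5.45/39.8 + 8.45/0.00162 = 5217 d.
K_eq = L / Σ(b_i/K_i) = 16.63 / 5217 = 0.003188 m/day.
Q = K_eq · A · (Δh/L) = 0.003188 × 1130 × (3.61/16.63) = 0.7819 m³/day.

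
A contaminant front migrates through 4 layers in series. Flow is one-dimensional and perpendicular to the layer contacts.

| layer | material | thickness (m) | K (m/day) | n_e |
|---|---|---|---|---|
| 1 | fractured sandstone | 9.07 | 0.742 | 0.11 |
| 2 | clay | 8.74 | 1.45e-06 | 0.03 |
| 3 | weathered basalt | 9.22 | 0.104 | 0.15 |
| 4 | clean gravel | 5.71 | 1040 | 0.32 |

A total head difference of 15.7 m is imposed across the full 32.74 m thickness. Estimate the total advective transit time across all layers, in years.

With flow normal to the layers, continuity requires the same specific discharge q through every layer.
Σ(b_i/K_i) = 9.07/0.742 + 8.74/1.45e-06 + 9.22/0.104 + 5.71/1040 = 6.028e+06 d.
q = Δh / Σ(b_i/K_i) = 15.7 / 6.028e+06 = 2.605e-06 m/day.
In each layer the seepage velocity is v_i = q/n_i, so the layer transit time is t_i = b_i·n_i / q:
  layer 1 (fractured sandstone): t_1 = 9.07 × 0.11 / 2.605e-06 = 3.830e+05 d
  layer 2 (clay): t_2 = 8.74 × 0.03 / 2.605e-06 = 1.007e+05 d
  layer 3 (weathered basalt): t_3 = 9.22 × 0.15 / 2.605e-06 = 5.310e+05 d
  layer 4 (clean gravel): t_4 = 5.71 × 0.32 / 2.605e-06 = 7.015e+05 d
Total t = Σ t_i = 1.716e+06 days = 4699 years.

4700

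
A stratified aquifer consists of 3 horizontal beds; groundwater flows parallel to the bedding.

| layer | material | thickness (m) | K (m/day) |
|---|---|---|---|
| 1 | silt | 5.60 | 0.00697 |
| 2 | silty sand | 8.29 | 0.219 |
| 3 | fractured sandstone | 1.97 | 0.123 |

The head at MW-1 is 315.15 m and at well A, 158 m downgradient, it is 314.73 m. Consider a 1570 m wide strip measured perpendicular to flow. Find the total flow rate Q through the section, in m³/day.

Flow is parallel to layering, so each bed carries its own Darcy discharge and the transmissivities add.
Σ(K_i·b_i) = 0.00697×5.60 + 0.219×8.29 + 0.123×1.97 = 2.097 m²/day.
Hydraulic gradient i = (315.15 − 314.73) / 158 = 0.42 / 158 = 0.002658.
Q = Σ(K_i·b_i) · W · i = 2.097 × 1570 × 0.002658 = 8.751 m³/day.

8.75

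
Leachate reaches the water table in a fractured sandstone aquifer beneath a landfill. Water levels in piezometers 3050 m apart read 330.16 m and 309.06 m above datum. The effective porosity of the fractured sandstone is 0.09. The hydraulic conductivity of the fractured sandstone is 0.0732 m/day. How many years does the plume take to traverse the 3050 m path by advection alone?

1480

Hydraulic gradient i = (330.16 − 309.06) / 3050 = 21.1 / 3050 = 0.006918.
Darcy flux q = K · i = 0.07320 × 0.006918 = 0.0005064 m/day.
Seepage velocity v = q / n_e = 0.0005064 / 0.09 = 0.005627 m/day.
Travel time t = L / v = 3050 / 0.005627 = 5.421e+05 days = 1484 years.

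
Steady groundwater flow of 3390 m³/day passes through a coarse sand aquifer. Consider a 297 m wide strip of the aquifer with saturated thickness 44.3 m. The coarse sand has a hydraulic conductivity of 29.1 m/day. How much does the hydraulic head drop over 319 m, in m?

2.82

Cross-sectional area A = 297 × 44.3 = 13157 m².
From Q = K·A·i, i = Q / (K·A) = 3390 / (29.10 × 13157) = 0.008854.
Head loss Δh = i · L = 0.008854 × 319 = 2.824 m.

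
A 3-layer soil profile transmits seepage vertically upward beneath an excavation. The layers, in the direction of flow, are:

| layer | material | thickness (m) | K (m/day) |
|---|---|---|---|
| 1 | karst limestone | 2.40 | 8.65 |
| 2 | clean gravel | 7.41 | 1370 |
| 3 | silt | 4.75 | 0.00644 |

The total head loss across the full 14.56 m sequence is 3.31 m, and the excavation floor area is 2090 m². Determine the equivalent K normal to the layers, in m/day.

0.0197

Flow is perpendicular to layering, so the layers act in series and the equivalent K is the thickness-weighted harmonic mean.
Total thickness L = 2.40 + 7.41 + 4.75 = 14.56 m.
Σ(b_i/K_i) = 2.40/8.65 + 7.41/1370 + 4.75/0.00644 = 737.9 d.
K_eq = L / Σ(b_i/K_i) = 14.56 / 737.9 = 0.01973 m/day.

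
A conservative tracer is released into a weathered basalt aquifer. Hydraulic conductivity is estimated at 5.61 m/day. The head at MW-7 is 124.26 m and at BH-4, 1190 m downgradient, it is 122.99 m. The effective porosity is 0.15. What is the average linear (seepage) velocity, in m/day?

Hydraulic gradient i = (124.26 − 122.99) / 1190 = 1.27 / 1190 = 0.001067.
Darcy flux q = K · i = 5.610 × 0.001067 = 0.005987 m/day.
Seepage velocity v = q / n_e = 0.005987 / 0.15 = 0.03991 m/day.

0.0399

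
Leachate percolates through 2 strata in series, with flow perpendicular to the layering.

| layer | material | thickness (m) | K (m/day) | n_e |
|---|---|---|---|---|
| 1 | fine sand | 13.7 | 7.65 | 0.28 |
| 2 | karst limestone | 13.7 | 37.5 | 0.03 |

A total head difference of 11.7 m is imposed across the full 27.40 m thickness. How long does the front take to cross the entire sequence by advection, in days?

With flow normal to the layers, continuity requires the same specific discharge q through every layer.
Σ(b_i/K_i) = 13.7/7.65 + 13.7/37.5 = 2.156 d.
q = Δh / Σ(b_i/K_i) = 11.7 / 2.156 = 5.426 m/day.
In each layer the seepage velocity is v_i = q/n_i, so the layer transit time is t_i = b_i·n_i / q:
  layer 1 (fine sand): t_1 = 13.7 × 0.28 / 5.426 = 0.7069 d
  layer 2 (karst limestone): t_2 = 13.7 × 0.03 / 5.426 = 0.07574 d
Total t = Σ t_i = 0.7827 days.

0.783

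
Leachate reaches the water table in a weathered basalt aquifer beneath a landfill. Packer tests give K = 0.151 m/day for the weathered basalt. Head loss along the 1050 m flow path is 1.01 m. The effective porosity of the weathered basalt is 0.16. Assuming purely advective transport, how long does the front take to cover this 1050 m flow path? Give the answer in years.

Hydraulic gradient i = Δh / L = 1.01 / 1050 = 0.0009619.
Darcy flux q = K · i = 0.1510 × 0.0009619 = 0.0001452 m/day.
Seepage velocity v = q / n_e = 0.0001452 / 0.16 = 0.0009078 m/day.
Travel time t = L / v = 1050 / 0.0009078 = 1.157e+06 days = 3167 years.

3170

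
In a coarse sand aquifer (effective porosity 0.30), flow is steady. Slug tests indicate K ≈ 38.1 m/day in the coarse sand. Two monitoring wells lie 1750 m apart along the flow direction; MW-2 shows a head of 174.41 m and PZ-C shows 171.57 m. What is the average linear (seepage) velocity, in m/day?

0.206

Hydraulic gradient i = (174.41 − 171.57) / 1750 = 2.84 / 1750 = 0.001623.
Darcy flux q = K · i = 38.10 × 0.001623 = 0.06183 m/day.
Seepage velocity v = q / n_e = 0.06183 / 0.30 = 0.2061 m/day.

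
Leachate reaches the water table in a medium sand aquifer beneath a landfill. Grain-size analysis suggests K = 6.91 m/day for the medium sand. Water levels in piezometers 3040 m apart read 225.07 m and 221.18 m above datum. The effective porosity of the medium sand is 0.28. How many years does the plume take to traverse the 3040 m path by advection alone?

Hydraulic gradient i = (225.07 − 221.18) / 3040 = 3.89 / 3040 = 0.001280.
Darcy flux q = K · i = 6.910 × 0.001280 = 0.008842 m/day.
Seepage velocity v = q / n_e = 0.008842 / 0.28 = 0.03158 m/day.
Travel time t = L / v = 3040 / 0.03158 = 96267 days = 263.6 years.

264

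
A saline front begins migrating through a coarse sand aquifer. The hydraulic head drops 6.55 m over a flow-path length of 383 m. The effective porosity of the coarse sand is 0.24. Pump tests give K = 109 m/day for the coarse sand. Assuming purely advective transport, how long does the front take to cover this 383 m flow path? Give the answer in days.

Hydraulic gradient i = Δh / L = 6.55 / 383 = 0.01710.
Darcy flux q = K · i = 109.0 × 0.01710 = 1.864 m/day.
Seepage velocity v = q / n_e = 1.864 / 0.24 = 7.767 m/day.
Travel time t = L / v = 383 / 7.767 = 49.31 days.

49.3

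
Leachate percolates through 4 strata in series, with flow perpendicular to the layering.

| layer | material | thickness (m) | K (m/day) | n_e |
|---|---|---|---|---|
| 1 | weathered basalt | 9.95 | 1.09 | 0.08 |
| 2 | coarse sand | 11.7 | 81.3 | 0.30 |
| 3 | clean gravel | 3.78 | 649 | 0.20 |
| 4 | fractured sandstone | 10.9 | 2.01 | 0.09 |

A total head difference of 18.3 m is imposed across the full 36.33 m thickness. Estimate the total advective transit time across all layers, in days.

4.85

With flow normal to the layers, continuity requires the same specific discharge q through every layer.
Σ(b_i/K_i) = 9.95/1.09 + 11.7/81.3 + 3.78/649 + 10.9/2.01 = 14.70 d.
q = Δh / Σ(b_i/K_i) = 18.3 / 14.70 = 1.245 m/day.
In each layer the seepage velocity is v_i = q/n_i, so the layer transit time is t_i = b_i·n_i / q:
  layer 1 (weathered basalt): t_1 = 9.95 × 0.08 / 1.245 = 0.6395 d
  layer 2 (coarse sand): t_2 = 11.7 × 0.30 / 1.245 = 2.820 d
  layer 3 (clean gravel): t_3 = 3.78 × 0.20 / 1.245 = 0.6073 d
  layer 4 (fractured sandstone): t_4 = 10.9 × 0.09 / 1.245 = 0.7881 d
Total t = Σ t_i = 4.855 days.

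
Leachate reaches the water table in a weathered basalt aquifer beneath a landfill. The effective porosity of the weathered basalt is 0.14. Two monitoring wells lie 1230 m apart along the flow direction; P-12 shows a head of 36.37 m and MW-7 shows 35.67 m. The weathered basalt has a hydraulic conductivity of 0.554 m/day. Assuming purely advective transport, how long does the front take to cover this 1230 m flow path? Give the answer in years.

1500

Hydraulic gradient i = (36.37 − 35.67) / 1230 = 0.7 / 1230 = 0.0005691.
Darcy flux q = K · i = 0.5540 × 0.0005691 = 0.0003153 m/day.
Seepage velocity v = q / n_e = 0.0003153 / 0.14 = 0.002252 m/day.
Travel time t = L / v = 1230 / 0.002252 = 5.462e+05 days = 1495 years.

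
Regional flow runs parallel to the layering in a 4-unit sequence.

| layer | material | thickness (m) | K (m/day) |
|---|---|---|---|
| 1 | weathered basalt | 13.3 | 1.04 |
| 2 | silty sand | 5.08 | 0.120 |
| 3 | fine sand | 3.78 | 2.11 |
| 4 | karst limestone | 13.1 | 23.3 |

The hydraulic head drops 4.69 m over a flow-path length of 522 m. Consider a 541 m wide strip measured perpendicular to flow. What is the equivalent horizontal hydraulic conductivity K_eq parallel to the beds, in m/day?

Flow is parallel to layering, so each bed carries its own Darcy discharge and the transmissivities add.
Σ(K_i·b_i) = 1.04×13.3 + 0.120×5.08 + 2.11×3.78 + 23.3×13.1 = 327.6 m²/day.
Total thickness b = 35.26 m, so K_eq = Σ(K_i·b_i)/b = 9.292 m/day.

9.29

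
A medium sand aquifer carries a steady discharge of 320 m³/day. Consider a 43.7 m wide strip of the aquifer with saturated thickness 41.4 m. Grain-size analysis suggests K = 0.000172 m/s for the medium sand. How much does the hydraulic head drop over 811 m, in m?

9.65

Convert K: 0.000172 m/s × 86400 = 14.86 m/day.
Cross-sectional area A = 43.7 × 41.4 = 1809 m².
From Q = K·A·i, i = Q / (K·A) = 320 / (14.86 × 1809) = 0.01190.
Head loss Δh = i · L = 0.01190 × 811 = 9.653 m.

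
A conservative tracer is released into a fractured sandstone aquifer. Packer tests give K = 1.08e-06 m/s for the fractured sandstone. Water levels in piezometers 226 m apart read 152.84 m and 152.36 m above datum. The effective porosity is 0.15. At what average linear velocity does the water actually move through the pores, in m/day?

Convert K: 1.08e-06 m/s × 86400 = 0.09331 m/day.
Hydraulic gradient i = (152.84 − 152.36) / 226 = 0.48 / 226 = 0.002124.
Darcy flux q = K · i = 0.09331 × 0.002124 = 0.0001982 m/day.
Seepage velocity v = q / n_e = 0.0001982 / 0.15 = 0.001321 m/day.

0.00132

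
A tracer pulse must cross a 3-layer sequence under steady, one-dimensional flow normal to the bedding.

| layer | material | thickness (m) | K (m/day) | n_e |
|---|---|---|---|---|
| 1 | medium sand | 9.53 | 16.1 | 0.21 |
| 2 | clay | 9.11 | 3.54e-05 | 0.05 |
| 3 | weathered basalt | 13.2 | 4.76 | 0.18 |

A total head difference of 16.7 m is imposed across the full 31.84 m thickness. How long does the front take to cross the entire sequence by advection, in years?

With flow normal to the layers, continuity requires the same specific discharge q through every layer.
Σ(b_i/K_i) = 9.53/16.1 + 9.11/3.54e-05 + 13.2/4.76 = 2.573e+05 d.
q = Δh / Σ(b_i/K_i) = 16.7 / 2.573e+05 = 6.489e-05 m/day.
In each layer the seepage velocity is v_i = q/n_i, so the layer transit time is t_i = b_i·n_i / q:
  layer 1 (medium sand): t_1 = 9.53 × 0.21 / 6.489e-05 = 30840 d
  layer 2 (clay): t_2 = 9.11 × 0.05 / 6.489e-05 = 7019 d
  layer 3 (weathered basalt): t_3 = 13.2 × 0.18 / 6.489e-05 = 36614 d
Total t = Σ t_i = 74474 days = 203.9 years.

204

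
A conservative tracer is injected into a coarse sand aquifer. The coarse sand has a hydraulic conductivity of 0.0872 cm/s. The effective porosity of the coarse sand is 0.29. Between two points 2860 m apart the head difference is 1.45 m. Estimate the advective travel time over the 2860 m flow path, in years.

59.4

Convert K: 0.0872 cm/s × 864 = 75.34 m/day.
Hydraulic gradient i = Δh / L = 1.45 / 2860 = 0.0005070.
Darcy flux q = K · i = 75.34 × 0.0005070 = 0.03820 m/day.
Seepage velocity v = q / n_e = 0.03820 / 0.29 = 0.1317 m/day.
Travel time t = L / v = 2860 / 0.1317 = 21714 days = 59.45 years.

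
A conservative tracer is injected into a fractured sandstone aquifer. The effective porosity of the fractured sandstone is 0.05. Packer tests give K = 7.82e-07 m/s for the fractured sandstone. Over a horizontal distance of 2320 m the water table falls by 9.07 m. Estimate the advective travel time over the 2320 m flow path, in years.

Convert K: 7.82e-07 m/s × 86400 = 0.06756 m/day.
Hydraulic gradient i = Δh / L = 9.07 / 2320 = 0.003909.
Darcy flux q = K · i = 0.06756 × 0.003909 = 0.0002641 m/day.
Seepage velocity v = q / n_e = 0.0002641 / 0.05 = 0.005283 m/day.
Travel time t = L / v = 2320 / 0.005283 = 4.392e+05 days = 1202 years.

1200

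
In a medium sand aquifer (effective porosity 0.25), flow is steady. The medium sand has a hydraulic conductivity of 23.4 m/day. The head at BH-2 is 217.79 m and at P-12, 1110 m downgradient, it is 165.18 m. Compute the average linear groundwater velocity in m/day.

4.44

Hydraulic gradient i = (217.79 − 165.18) / 1110 = 52.61 / 1110 = 0.04740.
Darcy flux q = K · i = 23.40 × 0.04740 = 1.109 m/day.
Seepage velocity v = q / n_e = 1.109 / 0.25 = 4.436 m/day.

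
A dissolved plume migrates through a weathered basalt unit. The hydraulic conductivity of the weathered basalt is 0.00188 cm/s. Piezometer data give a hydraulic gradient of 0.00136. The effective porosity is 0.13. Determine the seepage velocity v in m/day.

Convert K: 0.00188 cm/s × 864 = 1.624 m/day.
Hydraulic gradient i = 0.00136.
Darcy flux q = K · i = 1.624 × 0.001360 = 0.002209 m/day.
Seepage velocity v = q / n_e = 0.002209 / 0.13 = 0.01699 m/day.

0.0170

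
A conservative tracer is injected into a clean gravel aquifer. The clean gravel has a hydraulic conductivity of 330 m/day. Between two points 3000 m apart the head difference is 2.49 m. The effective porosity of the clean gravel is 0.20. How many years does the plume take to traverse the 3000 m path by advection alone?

Hydraulic gradient i = Δh / L = 2.49 / 3000 = 0.0008300.
Darcy flux q = K · i = 330.0 × 0.0008300 = 0.2739 m/day.
Seepage velocity v = q / n_e = 0.2739 / 0.20 = 1.370 m/day.
Travel time t = L / v = 3000 / 1.370 = 2191 days = 5.997 years.

6.00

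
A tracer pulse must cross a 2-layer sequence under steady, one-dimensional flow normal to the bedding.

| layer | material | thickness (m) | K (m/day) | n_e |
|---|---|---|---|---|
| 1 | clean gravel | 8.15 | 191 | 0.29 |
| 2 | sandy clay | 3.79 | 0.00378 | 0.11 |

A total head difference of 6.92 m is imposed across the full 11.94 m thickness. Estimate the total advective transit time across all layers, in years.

With flow normal to the layers, continuity requires the same specific discharge q through every layer.
Σ(b_i/K_i) = 8.15/191 + 3.79/0.00378 = 1003 d.
q = Δh / Σ(b_i/K_i) = 6.92 / 1003 = 0.006901 m/day.
In each layer the seepage velocity is v_i = q/n_i, so the layer transit time is t_i = b_i·n_i / q:
  layer 1 (clean gravel): t_1 = 8.15 × 0.29 / 0.006901 = 342.5 d
  layer 2 (sandy clay): t_2 = 3.79 × 0.11 / 0.006901 = 60.41 d
Total t = Σ t_i = 402.9 days = 1.103 years.

1.10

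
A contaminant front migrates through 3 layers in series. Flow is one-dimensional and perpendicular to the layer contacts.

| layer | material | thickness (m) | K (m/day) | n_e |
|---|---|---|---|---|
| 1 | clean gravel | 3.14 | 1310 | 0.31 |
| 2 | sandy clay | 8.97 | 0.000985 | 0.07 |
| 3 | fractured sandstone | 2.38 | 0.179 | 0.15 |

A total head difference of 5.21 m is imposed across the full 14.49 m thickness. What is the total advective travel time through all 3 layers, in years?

With flow normal to the layers, continuity requires the same specific discharge q through every layer.
Σ(b_i/K_i) = 3.14/1310 + 8.97/0.000985 + 2.38/0.179 = 9120 d.
q = Δh / Σ(b_i/K_i) = 5.21 / 9120 = 0.0005713 m/day.
In each layer the seepage velocity is v_i = q/n_i, so the layer transit time is t_i = b_i·n_i / q:
  layer 1 (clean gravel): t_1 = 3.14 × 0.31 / 0.0005713 = 1704 d
  layer 2 (sandy clay): t_2 = 8.97 × 0.07 / 0.0005713 = 1099 d
  layer 3 (fractured sandstone): t_3 = 2.38 × 0.15 / 0.0005713 = 624.9 d
Total t = Σ t_i = 3428 days = 9.385 years.

9.39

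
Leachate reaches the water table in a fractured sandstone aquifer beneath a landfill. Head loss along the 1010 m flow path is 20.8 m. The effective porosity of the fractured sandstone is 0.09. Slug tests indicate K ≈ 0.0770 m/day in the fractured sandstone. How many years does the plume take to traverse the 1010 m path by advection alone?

157

Hydraulic gradient i = Δh / L = 20.8 / 1010 = 0.02059.
Darcy flux q = K · i = 0.07700 × 0.02059 = 0.001586 m/day.
Seepage velocity v = q / n_e = 0.001586 / 0.09 = 0.01762 m/day.
Travel time t = L / v = 1010 / 0.01762 = 57323 days = 156.9 years.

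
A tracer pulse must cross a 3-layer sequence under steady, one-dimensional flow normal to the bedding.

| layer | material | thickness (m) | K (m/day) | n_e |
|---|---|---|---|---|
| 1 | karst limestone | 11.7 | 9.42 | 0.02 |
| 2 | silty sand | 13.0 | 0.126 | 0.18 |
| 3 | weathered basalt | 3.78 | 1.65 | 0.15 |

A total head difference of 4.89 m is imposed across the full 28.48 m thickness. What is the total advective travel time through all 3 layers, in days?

With flow normal to the layers, continuity requires the same specific discharge q through every layer.
Σ(b_i/K_i) = 11.7/9.42 + 13.0/0.126 + 3.78/1.65 = 106.7 d.
q = Δh / Σ(b_i/K_i) = 4.89 / 106.7 = 0.04583 m/day.
In each layer the seepage velocity is v_i = q/n_i, so the layer transit time is t_i = b_i·n_i / q:
  layer 1 (karst limestone): t_1 = 11.7 × 0.02 / 0.04583 = 5.106 d
  layer 2 (silty sand): t_2 = 13.0 × 0.18 / 0.04583 = 51.06 d
  layer 3 (weathered basalt): t_3 = 3.78 × 0.15 / 0.04583 = 12.37 d
Total t = Σ t_i = 68.54 days.

68.5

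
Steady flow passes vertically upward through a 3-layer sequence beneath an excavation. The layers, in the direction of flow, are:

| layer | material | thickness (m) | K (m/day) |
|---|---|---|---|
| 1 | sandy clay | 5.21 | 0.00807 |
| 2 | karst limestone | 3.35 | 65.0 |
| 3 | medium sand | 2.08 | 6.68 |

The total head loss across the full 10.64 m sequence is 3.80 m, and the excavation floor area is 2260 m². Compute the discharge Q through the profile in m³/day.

Flow is perpendicular to layering, so the layers act in series and the equivalent K is the thickness-weighted harmonic mean.
Total thickness L = 5.21 + 3.35 + 2.08 = 10.64 m.
Σ(b_i/K_i) = 5.21/0.00807 + 3.35/65.0 + 2.08/6.68 = 646.0 d.
K_eq = L / Σ(b_i/K_i) = 10.64 / 646.0 = 0.01647 m/day.
Q = K_eq · A · (Δh/L) = 0.01647 × 2260 × (3.80/10.64) = 13.29 m³/day.

13.3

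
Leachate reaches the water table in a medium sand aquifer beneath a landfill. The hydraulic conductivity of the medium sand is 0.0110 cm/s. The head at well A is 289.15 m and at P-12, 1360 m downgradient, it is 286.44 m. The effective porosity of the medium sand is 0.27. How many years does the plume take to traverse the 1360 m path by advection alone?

53.1

Convert K: 0.0110 cm/s × 864 = 9.504 m/day.
Hydraulic gradient i = (289.15 − 286.44) / 1360 = 2.71 / 1360 = 0.001993.
Darcy flux q = K · i = 9.504 × 0.001993 = 0.01894 m/day.
Seepage velocity v = q / n_e = 0.01894 / 0.27 = 0.07014 m/day.
Travel time t = L / v = 1360 / 0.07014 = 19389 days = 53.09 years.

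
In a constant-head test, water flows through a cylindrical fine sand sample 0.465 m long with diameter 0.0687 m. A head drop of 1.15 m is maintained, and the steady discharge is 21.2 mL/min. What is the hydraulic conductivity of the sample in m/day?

Cross-sectional area A = π·(d/2)² = π × (0.0687/2)² = 0.003707 m².
Convert discharge: 21.2 mL/min = 3.533e-07 m³/s.
Darcy's law rearranged: K = Q·L / (A·Δh) = 3.533e-07 × 0.465 / (0.003707 × 1.15) = 3.854e-05 m/s = 3.330 m/day.

3.33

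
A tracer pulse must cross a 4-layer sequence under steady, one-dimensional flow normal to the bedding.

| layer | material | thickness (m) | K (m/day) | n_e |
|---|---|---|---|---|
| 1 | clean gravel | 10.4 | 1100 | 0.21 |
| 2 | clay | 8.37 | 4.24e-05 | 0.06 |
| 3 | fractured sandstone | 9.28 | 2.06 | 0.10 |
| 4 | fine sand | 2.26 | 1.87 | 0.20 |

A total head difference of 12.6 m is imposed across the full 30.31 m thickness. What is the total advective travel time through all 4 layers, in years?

174

With flow normal to the layers, continuity requires the same specific discharge q through every layer.
Σ(b_i/K_i) = 10.4/1100 + 8.37/4.24e-05 + 9.28/2.06 + 2.26/1.87 = 1.974e+05 d.
q = Δh / Σ(b_i/K_i) = 12.6 / 1.974e+05 = 6.383e-05 m/day.
In each layer the seepage velocity is v_i = q/n_i, so the layer transit time is t_i = b_i·n_i / q:
  layer 1 (clean gravel): t_1 = 10.4 × 0.21 / 6.383e-05 = 34218 d
  layer 2 (clay): t_2 = 8.37 × 0.06 / 6.383e-05 = 7868 d
  layer 3 (fractured sandstone): t_3 = 9.28 × 0.10 / 6.383e-05 = 14540 d
  layer 4 (fine sand): t_4 = 2.26 × 0.20 / 6.383e-05 = 7082 d
Total t = Σ t_i = 63707 days = 174.4 years.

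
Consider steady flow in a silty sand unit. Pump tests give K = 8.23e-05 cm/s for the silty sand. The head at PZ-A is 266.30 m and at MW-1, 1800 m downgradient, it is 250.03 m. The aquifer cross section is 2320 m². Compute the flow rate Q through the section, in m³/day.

Convert K: 8.23e-05 cm/s × 864 = 0.07111 m/day.
Hydraulic gradient i = (266.30 − 250.03) / 1800 = 16.27 / 1800 = 0.009039.
Darcy's law: Q = K · A · i = 0.07111 × 2320 × 0.009039 = 1.491 m³/day.

1.49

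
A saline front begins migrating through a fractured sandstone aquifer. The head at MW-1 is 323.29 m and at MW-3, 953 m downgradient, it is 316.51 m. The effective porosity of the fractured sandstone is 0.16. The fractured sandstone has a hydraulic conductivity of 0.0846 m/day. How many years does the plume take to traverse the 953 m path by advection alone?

694

Hydraulic gradient i = (323.29 − 316.51) / 953 = 6.78 / 953 = 0.007114.
Darcy flux q = K · i = 0.08460 × 0.007114 = 0.0006019 m/day.
Seepage velocity v = q / n_e = 0.0006019 / 0.16 = 0.003762 m/day.
Travel time t = L / v = 953 / 0.003762 = 2.533e+05 days = 693.6 years.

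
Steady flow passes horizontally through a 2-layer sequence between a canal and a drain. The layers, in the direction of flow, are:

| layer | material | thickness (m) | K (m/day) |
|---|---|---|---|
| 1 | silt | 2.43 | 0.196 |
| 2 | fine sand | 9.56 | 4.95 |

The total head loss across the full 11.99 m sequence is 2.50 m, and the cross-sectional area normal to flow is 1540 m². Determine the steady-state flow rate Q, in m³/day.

269

Flow is perpendicular to layering, so the layers act in series and the equivalent K is the thickness-weighted harmonic mean.
Total thickness L = 2.43 + 9.56 = 11.99 m.
Σ(b_i/K_i) = 2.43/0.196 + 9.56/4.95 = 14.33 d.
K_eq = L / Σ(b_i/K_i) = 11.99 / 14.33 = 0.8367 m/day.
Q = K_eq · A · (Δh/L) = 0.8367 × 1540 × (2.50/11.99) = 268.7 m³/day.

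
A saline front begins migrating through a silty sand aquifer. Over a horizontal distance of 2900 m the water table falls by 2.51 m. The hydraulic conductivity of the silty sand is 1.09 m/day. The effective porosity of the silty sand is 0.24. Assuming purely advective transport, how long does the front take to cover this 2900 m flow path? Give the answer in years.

Hydraulic gradient i = Δh / L = 2.51 / 2900 = 0.0008655.
Darcy flux q = K · i = 1.090 × 0.0008655 = 0.0009434 m/day.
Seepage velocity v = q / n_e = 0.0009434 / 0.24 = 0.003931 m/day.
Travel time t = L / v = 2900 / 0.003931 = 7.377e+05 days = 2020 years.

2020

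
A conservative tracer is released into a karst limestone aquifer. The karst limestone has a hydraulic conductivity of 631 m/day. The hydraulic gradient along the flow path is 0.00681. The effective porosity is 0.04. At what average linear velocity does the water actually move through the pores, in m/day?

Hydraulic gradient i = 0.00681.
Darcy flux q = K · i = 631.0 × 0.006810 = 4.297 m/day.
Seepage velocity v = q / n_e = 4.297 / 0.04 = 107.4 m/day.

107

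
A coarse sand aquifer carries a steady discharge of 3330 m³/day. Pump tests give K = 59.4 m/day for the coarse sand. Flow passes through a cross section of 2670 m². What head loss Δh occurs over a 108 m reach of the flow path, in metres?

2.27

From Q = K·A·i, i = Q / (K·A) = 3330 / (59.40 × 2670) = 0.02100.
Head loss Δh = i · L = 0.02100 × 108 = 2.268 m.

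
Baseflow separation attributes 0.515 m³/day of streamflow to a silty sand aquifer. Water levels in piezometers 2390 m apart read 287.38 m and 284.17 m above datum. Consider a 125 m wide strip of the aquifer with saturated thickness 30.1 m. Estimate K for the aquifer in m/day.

Cross-sectional area A = 125 × 30.1 = 3762 m².
Hydraulic gradient i = (287.38 − 284.17) / 2390 = 3.21 / 2390 = 0.001343.
From Q = K·A·i, K = Q / (A·i) = 0.515 / (3762 × 0.001343) = 0.1019 m/day.

0.102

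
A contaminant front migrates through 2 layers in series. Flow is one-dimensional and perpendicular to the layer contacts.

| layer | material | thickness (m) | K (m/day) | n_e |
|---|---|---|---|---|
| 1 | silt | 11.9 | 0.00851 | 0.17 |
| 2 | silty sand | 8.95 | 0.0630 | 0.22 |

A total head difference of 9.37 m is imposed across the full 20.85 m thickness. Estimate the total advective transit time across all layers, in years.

With flow normal to the layers, continuity requires the same specific discharge q through every layer.
Σ(b_i/K_i) = 11.9/0.00851 + 8.95/0.0630 = 1540 d.
q = Δh / Σ(b_i/K_i) = 9.37 / 1540 = 0.006083 m/day.
In each layer the seepage velocity is v_i = q/n_i, so the layer transit time is t_i = b_i·n_i / q:
  layer 1 (silt): t_1 = 11.9 × 0.17 / 0.006083 = 332.6 d
  layer 2 (silty sand): t_2 = 8.95 × 0.22 / 0.006083 = 323.7 d
Total t = Σ t_i = 656.3 days = 1.797 years.

1.80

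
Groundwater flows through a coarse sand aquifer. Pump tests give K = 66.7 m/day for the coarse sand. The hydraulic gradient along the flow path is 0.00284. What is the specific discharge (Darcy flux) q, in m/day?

Hydraulic gradient i = 0.00284.
Specific discharge q = K · i = 66.70 × 0.002840 = 0.1894 m/day.

0.189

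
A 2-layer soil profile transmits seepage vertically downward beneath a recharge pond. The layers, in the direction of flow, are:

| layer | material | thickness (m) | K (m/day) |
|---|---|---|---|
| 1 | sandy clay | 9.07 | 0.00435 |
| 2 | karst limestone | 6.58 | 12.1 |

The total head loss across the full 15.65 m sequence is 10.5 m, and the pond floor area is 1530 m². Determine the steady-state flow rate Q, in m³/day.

Flow is perpendicular to layering, so the layers act in series and the equivalent K is the thickness-weighted harmonic mean.
Total thickness L = 9.07 + 6.58 = 15.65 m.
Σ(b_i/K_i) = 9.07/0.00435 + 6.58/12.1 = 2086 d.
K_eq = L / Σ(b_i/K_i) = 15.65 / 2086 = 0.007504 m/day.
Q = K_eq · A · (Δh/L) = 0.007504 × 1530 × (10.5/15.65) = 7.703 m³/day.

7.70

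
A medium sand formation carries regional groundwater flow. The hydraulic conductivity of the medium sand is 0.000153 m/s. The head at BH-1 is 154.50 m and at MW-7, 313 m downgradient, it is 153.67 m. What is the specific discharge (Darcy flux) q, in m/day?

Convert K: 0.000153 m/s × 86400 = 13.22 m/day.
Hydraulic gradient i = (154.50 − 153.67) / 313 = 0.83 / 313 = 0.002652.
Specific discharge q = K · i = 13.22 × 0.002652 = 0.03505 m/day.

0.0351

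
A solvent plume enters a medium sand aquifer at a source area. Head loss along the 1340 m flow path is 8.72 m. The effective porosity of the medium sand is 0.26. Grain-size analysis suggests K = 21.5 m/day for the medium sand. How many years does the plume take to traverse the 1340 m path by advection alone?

Hydraulic gradient i = Δh / L = 8.72 / 1340 = 0.006507.
Darcy flux q = K · i = 21.50 × 0.006507 = 0.1399 m/day.
Seepage velocity v = q / n_e = 0.1399 / 0.26 = 0.5381 m/day.
Travel time t = L / v = 1340 / 0.5381 = 2490 days = 6.818 years.

6.82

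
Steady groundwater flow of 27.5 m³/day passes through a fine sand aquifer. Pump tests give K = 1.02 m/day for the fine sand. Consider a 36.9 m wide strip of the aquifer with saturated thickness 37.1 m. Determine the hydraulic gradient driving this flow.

0.0197

Cross-sectional area A = 36.9 × 37.1 = 1369 m².
From Q = K·A·i, i = Q / (K·A) = 27.5 / (1.020 × 1369) = 0.01969.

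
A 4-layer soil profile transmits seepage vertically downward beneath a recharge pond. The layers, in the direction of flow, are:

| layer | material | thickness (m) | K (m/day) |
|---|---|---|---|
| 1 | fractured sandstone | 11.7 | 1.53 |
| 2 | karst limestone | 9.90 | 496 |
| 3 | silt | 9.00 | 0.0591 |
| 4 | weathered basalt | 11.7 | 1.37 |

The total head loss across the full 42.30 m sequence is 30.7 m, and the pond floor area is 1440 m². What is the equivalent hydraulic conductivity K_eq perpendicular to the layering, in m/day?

Flow is perpendicular to layering, so the layers act in series and the equivalent K is the thickness-weighted harmonic mean.
Total thickness L = 11.7 + 9.90 + 9.00 + 11.7 = 42.30 m.
Σ(b_i/K_i) = 11.7/1.53 + 9.90/496 + 9.00/0.0591 + 11.7/1.37 = 168.5 d.
K_eq = L / Σ(b_i/K_i) = 42.30 / 168.5 = 0.2511 m/day.

0.251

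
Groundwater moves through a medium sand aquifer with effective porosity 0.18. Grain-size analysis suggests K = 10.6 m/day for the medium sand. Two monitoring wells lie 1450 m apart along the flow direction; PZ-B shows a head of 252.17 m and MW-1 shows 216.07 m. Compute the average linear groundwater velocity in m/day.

Hydraulic gradient i = (252.17 − 216.07) / 1450 = 36.1 / 1450 = 0.02490.
Darcy flux q = K · i = 10.60 × 0.02490 = 0.2639 m/day.
Seepage velocity v = q / n_e = 0.2639 / 0.18 = 1.466 m/day.

1.47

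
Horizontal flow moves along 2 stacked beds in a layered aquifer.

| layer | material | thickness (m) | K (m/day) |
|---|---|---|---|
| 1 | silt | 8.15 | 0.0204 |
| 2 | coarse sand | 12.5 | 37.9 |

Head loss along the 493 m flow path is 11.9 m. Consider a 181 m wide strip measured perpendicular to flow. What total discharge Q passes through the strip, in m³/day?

Flow is parallel to layering, so each bed carries its own Darcy discharge and the transmissivities add.
Σ(K_i·b_i) = 0.0204×8.15 + 37.9×12.5 = 473.9 m²/day.
Hydraulic gradient i = Δh / L = 11.9 / 493 = 0.02414.
Q = Σ(K_i·b_i) · W · i = 473.9 × 181 × 0.02414 = 2071 m³/day.

2070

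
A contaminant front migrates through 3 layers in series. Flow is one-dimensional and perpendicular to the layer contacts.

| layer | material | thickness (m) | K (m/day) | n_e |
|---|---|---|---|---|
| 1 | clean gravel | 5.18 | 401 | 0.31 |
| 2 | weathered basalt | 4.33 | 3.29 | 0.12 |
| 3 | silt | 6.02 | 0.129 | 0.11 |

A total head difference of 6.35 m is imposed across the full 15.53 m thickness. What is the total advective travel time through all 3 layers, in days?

With flow normal to the layers, continuity requires the same specific discharge q through every layer.
Σ(b_i/K_i) = 5.18/401 + 4.33/3.29 + 6.02/0.129 = 48.00 d.
q = Δh / Σ(b_i/K_i) = 6.35 / 48.00 = 0.1323 m/day.
In each layer the seepage velocity is v_i = q/n_i, so the layer transit time is t_i = b_i·n_i / q:
  layer 1 (clean gravel): t_1 = 5.18 × 0.31 / 0.1323 = 12.14 d
  layer 2 (weathered basalt): t_2 = 4.33 × 0.12 / 0.1323 = 3.927 d
  layer 3 (silt): t_3 = 6.02 × 0.11 / 0.1323 = 5.005 d
Total t = Σ t_i = 21.07 days.

21.1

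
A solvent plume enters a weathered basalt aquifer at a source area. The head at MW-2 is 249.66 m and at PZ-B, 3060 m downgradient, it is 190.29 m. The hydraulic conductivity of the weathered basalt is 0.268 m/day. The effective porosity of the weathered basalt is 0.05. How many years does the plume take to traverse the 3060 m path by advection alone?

80.6

Hydraulic gradient i = (249.66 − 190.29) / 3060 = 59.37 / 3060 = 0.01940.
Darcy flux q = K · i = 0.2680 × 0.01940 = 0.005200 m/day.
Seepage velocity v = q / n_e = 0.005200 / 0.05 = 0.1040 m/day.
Travel time t = L / v = 3060 / 0.1040 = 29425 days = 80.56 years.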